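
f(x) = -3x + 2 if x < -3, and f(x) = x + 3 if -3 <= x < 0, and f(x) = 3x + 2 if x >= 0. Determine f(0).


2


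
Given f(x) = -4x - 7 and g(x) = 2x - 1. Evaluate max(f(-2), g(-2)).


f(-2) = 1
g(-2) = -5
max = 1

1


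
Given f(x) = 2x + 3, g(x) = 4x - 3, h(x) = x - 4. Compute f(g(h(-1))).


h(-1) = -5
g(-5) = -23
f(-23) = -43

-43


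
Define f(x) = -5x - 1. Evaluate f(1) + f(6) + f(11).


f(1) = -6
f(6) = -31
f(11) = -56
Sum = -93

-93


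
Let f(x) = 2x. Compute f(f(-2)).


f(-2) = -4
f(-4) = -8

-8


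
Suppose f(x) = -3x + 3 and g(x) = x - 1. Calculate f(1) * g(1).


f(1) = 0
g(1) = 0
Product = 0

0


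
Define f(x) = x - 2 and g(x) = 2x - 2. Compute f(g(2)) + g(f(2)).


-2


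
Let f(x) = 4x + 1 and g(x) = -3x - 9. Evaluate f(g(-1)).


-23


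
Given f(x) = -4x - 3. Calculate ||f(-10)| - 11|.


26


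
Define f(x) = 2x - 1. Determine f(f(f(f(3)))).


f(3) = 5
f(5) = 9
f(9) = 17
f(17) = 33

33


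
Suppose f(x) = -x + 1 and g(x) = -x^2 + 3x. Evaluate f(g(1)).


g(1) = 2
f(2) = -1

-1


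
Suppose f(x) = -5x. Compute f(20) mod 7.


f(20) = -100
-100 mod 7 = 5

5


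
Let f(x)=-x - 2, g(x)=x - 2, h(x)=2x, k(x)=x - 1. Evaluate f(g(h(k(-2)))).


k(-2) = -3
h(-3) = -6
g(-6) = -8
f(-8) = 6

6


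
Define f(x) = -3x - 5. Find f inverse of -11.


2


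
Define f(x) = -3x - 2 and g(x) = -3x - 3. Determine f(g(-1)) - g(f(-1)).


f(g(-1)) = -2
g(f(-1)) = -6
Difference = 4

4


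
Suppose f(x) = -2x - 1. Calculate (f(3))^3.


-343


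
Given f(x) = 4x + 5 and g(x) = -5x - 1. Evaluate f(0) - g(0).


f(0) = 5
g(0) = -1
Difference = 6

6


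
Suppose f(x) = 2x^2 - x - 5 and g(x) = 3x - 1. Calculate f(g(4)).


226


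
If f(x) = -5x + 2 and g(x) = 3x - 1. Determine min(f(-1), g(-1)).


f(-1) = 7
g(-1) = -4
min = -4

-4


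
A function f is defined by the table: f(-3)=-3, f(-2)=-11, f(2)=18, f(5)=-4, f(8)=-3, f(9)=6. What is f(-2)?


Reading from the table at x = -2

-11


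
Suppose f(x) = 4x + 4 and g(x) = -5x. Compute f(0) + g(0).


4


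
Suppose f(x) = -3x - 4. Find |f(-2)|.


f(-2) = 2
|2| = 2

2


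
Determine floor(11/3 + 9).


11/3 = 3.6667
3.6667 + 9 = 12.6667
floor(12.6667) = 12

12


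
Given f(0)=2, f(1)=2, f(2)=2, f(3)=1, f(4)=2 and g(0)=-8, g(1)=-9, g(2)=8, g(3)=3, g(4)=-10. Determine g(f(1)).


f(1) = 2
g(2) = 8

8


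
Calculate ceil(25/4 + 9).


25/4 = 6.25
6.25 + 9 = 15.25
ceil(15.25) = 16

16


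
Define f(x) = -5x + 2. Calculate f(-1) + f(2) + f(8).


f(-1) = 7
f(2) = -8
f(8) = -38
Sum = -39

-39


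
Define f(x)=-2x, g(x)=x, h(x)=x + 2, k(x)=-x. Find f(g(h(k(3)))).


k(3) = -3
h(-3) = -1
g(-1) = -1
f(-1) = 2

2


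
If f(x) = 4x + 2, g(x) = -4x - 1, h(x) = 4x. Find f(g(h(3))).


h(3) = 12
g(12) = -49
f(-49) = -194

-194


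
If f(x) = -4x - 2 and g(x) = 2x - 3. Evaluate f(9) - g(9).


f(9) = -38
g(9) = 15
Difference = -53

-53


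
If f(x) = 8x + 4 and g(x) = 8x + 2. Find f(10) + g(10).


166


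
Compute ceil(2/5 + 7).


8


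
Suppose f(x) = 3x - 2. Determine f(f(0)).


f(0) = -2
f(-2) = -8

-8


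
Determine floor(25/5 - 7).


-2


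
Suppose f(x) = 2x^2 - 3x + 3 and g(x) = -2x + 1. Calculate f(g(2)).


g(2) = -3
f(-3) = 2*(-3)^2 - 3*(-3) + 3 = 30

30


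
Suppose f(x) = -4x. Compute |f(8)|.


f(8) = -32
|-32| = 32

32


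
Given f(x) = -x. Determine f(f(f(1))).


f(1) = -1
f(-1) = 1
f(1) = -1

-1


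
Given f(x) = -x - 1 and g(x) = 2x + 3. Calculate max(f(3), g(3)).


f(3) = -4
g(3) = 9
max = 9

9


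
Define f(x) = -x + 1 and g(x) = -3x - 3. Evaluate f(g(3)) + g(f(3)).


f(g(3)) = 13
g(f(3)) = 3
Sum = 16

16


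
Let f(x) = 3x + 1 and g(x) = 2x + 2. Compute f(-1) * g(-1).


f(-1) = -2
g(-1) = 0
Product = 0

0


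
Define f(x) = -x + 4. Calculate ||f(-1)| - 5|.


f(-1) = 5
|5| = 5
|5 - 5| = 0

0


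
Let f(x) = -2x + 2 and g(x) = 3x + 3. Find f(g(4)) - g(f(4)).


f(g(4)) = -28
g(f(4)) = -15
Difference = -13

-13


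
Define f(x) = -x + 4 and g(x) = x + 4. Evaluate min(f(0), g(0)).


f(0) = 4
g(0) = 4
min = 4

4


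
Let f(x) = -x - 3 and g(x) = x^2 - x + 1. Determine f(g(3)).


g(3) = 7
f(7) = -10

-10


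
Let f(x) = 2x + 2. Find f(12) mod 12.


f(12) = 26
26 mod 12 = 2

2


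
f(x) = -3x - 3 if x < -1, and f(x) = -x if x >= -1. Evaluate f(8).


8 satisfies x >= -1
f(8) = -8

-8


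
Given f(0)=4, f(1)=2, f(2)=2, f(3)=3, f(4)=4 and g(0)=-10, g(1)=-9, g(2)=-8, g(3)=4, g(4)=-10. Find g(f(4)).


f(4) = 4
g(4) = -10

-10


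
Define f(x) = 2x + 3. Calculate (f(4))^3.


f(4) = 11
(11)^3 = 1331

1331


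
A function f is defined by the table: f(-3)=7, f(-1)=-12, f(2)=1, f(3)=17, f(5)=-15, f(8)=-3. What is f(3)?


Reading from the table at x = 3

17


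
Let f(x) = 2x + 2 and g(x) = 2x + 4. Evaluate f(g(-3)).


g(-3) = -2
f(-2) = -2

-2


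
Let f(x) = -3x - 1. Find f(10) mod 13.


f(10) = -31
-31 mod 13 = 8

8


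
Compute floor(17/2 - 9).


17/2 = 8.5
8.5 - 9 = -0.5
floor(-0.5) = -1

-1


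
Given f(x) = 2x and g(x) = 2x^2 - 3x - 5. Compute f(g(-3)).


44


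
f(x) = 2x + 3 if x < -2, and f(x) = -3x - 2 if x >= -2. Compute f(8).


8 satisfies x >= -2
f(8) = -26

-26


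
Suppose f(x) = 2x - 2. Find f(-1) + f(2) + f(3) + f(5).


f(-1) = -4
f(2) = 2
f(3) = 4
f(5) = 8
Sum = 10

10


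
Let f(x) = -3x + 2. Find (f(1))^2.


f(1) = -1
(-1)^2 = 1

1


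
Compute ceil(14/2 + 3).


14/2 = 7
7 + 3 = 10
ceil(10) = 10

10


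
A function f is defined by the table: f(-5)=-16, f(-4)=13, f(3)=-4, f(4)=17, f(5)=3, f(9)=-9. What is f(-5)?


Reading from the table at x = -5

-16


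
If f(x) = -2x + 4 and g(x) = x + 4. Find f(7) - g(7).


f(7) = -10
g(7) = 11
Difference = -21

-21


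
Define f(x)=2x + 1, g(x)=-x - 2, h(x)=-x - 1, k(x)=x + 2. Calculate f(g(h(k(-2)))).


k(-2) = 0
h(0) = -1
g(-1) = -1
f(-1) = -1

-1


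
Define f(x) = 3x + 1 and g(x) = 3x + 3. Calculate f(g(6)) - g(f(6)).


f(g(6)) = 64
g(f(6)) = 60
Difference = 4

4


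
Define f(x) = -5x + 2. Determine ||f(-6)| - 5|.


f(-6) = 32
|32| = 32
|32 - 5| = 27

27


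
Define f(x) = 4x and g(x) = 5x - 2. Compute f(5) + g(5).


43


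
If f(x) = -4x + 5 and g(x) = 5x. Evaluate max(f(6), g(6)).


f(6) = -19
g(6) = 30
max = 30

30


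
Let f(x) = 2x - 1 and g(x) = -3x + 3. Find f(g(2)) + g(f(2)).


f(g(2)) = -7
g(f(2)) = -6
Sum = -13

-13


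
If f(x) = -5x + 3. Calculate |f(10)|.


f(10) = -47
|-47| = 47

47


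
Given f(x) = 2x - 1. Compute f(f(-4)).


f(-4) = -9
f(-9) = -19

-19


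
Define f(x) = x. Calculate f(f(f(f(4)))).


f(4) = 4
f(4) = 4
f(4) = 4
f(4) = 4

4


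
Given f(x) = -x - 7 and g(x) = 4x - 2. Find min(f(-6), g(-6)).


f(-6) = -1
g(-6) = -26
min = -26

-26


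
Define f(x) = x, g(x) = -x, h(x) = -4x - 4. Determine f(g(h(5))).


h(5) = -24
g(-24) = 24
f(24) = 24

24


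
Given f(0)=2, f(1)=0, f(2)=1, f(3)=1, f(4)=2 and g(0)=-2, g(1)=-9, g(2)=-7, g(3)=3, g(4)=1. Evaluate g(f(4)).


f(4) = 2
g(2) = -7

-7


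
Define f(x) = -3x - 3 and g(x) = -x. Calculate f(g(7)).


g(7) = -7
f(-7) = 18

18


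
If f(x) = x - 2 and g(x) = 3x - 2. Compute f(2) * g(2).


f(2) = 0
g(2) = 4
Product = 0

0


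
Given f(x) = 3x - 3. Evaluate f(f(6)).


f(6) = 15
f(15) = 42

42


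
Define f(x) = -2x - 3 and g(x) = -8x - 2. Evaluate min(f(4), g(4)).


f(4) = -11
g(4) = -34
min = -34

-34


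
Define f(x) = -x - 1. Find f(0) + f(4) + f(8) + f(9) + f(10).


f(0) = -1
f(4) = -5
f(8) = -9
f(9) = -10
f(10) = -11
Sum = -36

-36


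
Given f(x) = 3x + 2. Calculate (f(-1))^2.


f(-1) = -1
(-1)^2 = 1

1


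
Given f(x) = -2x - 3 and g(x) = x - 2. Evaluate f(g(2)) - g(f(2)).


f(g(2)) = -3
g(f(2)) = -9
Difference = 6

6


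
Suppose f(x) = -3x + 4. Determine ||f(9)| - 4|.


19


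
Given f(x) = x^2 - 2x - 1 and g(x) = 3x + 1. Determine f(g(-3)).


g(-3) = -8
f(-8) = 1*(-8)^2 - 2*(-8) - 1 = 79

79


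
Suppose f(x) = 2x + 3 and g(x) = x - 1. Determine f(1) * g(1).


f(1) = 5
g(1) = 0
Product = 0

0


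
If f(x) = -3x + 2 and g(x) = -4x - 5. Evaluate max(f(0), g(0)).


f(0) = 2
g(0) = -5
max = 2

2


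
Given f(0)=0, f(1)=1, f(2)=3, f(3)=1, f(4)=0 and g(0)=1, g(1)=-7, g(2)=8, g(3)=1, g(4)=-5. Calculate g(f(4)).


f(4) = 0
g(0) = 1

1


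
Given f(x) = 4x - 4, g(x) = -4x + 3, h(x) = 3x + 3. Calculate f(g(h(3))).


h(3) = 12
g(12) = -45
f(-45) = -184

-184


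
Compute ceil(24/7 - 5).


-1


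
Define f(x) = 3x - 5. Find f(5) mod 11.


f(5) = 10
10 mod 11 = 10

10


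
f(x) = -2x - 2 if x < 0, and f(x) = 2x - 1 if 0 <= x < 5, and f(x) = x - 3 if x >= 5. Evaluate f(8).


8 satisfies x >= 5
f(8) = 5

5


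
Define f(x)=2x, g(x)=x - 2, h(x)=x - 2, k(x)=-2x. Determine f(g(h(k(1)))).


k(1) = -2
h(-2) = -4
g(-4) = -6
f(-6) = -12

-12


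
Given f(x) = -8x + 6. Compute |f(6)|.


f(6) = -42
|-42| = 42

42


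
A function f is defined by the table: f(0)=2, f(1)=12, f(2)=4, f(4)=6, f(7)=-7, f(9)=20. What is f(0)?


Reading from the table at x = 0

2


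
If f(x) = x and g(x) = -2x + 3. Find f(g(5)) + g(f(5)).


-14


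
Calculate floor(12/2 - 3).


12/2 = 6
6 - 3 = 3
floor(3) = 3

3


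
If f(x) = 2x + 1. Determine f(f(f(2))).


f(2) = 5
f(5) = 11
f(11) = 23

23


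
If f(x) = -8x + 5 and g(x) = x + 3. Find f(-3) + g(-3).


f(-3) = 29
g(-3) = 0
Sum = 29

29


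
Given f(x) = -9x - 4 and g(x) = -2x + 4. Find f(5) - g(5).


f(5) = -49
g(5) = -6
Difference = -43

-43


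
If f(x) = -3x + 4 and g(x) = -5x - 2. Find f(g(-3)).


g(-3) = 13
f(13) = -35

-35


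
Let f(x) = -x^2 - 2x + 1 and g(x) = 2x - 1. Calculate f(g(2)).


g(2) = 3
f(3) = (-1)*(3)^2 - 2*(3) + 1 = -14

-14


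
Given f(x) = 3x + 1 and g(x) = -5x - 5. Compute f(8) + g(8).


f(8) = 25
g(8) = -45
Sum = -20

-20


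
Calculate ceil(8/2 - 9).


8/2 = 4
4 - 9 = -5
ceil(-5) = -5

-5


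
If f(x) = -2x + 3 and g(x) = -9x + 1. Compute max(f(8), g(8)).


f(8) = -13
g(8) = -71
max = -13

-13


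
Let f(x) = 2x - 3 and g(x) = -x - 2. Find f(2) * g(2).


-4


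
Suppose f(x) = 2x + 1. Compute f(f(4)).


f(4) = 9
f(9) = 19

19


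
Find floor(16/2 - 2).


6


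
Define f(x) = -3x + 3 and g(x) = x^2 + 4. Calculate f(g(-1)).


g(-1) = 5
f(5) = -12

-12


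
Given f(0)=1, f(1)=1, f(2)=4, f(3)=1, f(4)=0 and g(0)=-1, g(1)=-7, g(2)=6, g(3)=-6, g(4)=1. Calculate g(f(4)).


f(4) = 0
g(0) = -1

-1


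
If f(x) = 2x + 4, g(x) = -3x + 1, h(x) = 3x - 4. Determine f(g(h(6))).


h(6) = 14
g(14) = -41
f(-41) = -78

-78


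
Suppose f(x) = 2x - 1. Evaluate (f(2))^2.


f(2) = 3
(3)^2 = 9

9


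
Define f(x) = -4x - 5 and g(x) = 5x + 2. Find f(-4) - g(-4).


f(-4) = 11
g(-4) = -18
Difference = 29

29


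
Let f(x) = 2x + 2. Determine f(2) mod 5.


1


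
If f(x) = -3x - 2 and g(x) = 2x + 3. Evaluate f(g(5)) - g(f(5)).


-10


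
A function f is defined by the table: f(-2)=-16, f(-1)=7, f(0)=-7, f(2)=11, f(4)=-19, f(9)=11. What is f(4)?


Reading from the table at x = 4

-19


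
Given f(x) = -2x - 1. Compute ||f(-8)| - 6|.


f(-8) = 15
|15| = 15
|15 - 6| = 9

9


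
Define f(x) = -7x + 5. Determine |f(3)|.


f(3) = -16
|-16| = 16

16


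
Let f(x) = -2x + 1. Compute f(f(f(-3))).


f(-3) = 7
f(7) = -13
f(-13) = 27

27


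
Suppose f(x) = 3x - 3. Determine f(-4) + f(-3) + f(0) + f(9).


f(-4) = -15
f(-3) = -12
f(0) = -3
f(9) = 24
Sum = -6

-6


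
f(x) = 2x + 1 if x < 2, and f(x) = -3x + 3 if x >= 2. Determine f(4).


4 satisfies x >= 2
f(4) = -9

-9


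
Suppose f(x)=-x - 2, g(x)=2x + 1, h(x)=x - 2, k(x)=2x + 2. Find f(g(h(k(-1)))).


k(-1) = 0
h(0) = -2
g(-2) = -3
f(-3) = 1

1


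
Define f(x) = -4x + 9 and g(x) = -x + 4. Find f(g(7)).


g(7) = -3
f(-3) = 21

21


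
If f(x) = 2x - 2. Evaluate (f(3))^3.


64


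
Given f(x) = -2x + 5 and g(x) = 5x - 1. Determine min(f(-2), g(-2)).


f(-2) = 9
g(-2) = -11
min = -11

-11


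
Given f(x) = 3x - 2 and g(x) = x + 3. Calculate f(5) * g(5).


f(5) = 13
g(5) = 8
Product = 104

104


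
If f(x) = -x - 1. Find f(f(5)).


5


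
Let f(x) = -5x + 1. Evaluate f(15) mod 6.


f(15) = -74
-74 mod 6 = 4

4


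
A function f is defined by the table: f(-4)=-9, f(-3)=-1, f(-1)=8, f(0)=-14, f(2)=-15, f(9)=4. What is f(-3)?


Reading from the table at x = -3

-1


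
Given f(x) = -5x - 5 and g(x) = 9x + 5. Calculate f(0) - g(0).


f(0) = -5
g(0) = 5
Difference = -10

-10


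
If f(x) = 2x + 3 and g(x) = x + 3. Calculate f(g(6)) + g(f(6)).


f(g(6)) = 21
g(f(6)) = 18
Sum = 39

39


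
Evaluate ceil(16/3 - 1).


16/3 = 5.3333
5.3333 - 1 = 4.3333
ceil(4.3333) = 5

5


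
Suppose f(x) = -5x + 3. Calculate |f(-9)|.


f(-9) = 48
|48| = 48

48


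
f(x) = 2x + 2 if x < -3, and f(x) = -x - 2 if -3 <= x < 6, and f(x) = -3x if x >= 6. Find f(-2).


-2 satisfies -3 <= x < 6
f(-2) = 0

0


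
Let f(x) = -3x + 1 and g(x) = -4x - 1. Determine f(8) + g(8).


f(8) = -23
g(8) = -33
Sum = -56

-56


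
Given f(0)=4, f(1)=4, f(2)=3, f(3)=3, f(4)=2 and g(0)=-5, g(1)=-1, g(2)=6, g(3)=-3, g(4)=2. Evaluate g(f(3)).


f(3) = 3
g(3) = -3

-3


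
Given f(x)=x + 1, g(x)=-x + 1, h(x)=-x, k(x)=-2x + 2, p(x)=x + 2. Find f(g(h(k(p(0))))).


p(0) = 2
k(2) = -2
h(-2) = 2
g(2) = -1
f(-1) = 0

0


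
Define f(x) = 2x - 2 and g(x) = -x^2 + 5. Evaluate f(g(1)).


g(1) = 4
f(4) = 6

6


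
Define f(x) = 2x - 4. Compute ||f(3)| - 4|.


f(3) = 2
|2| = 2
|2 - 4| = 2

2


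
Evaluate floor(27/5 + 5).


10


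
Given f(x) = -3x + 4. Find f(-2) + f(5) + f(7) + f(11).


f(-2) = 10
f(5) = -11
f(7) = -17
f(11) = -29
Sum = -47

-47


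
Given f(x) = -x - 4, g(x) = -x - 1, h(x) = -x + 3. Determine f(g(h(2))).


h(2) = 1
g(1) = -2
f(-2) = -2

-2


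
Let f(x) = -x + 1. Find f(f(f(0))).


f(0) = 1
f(1) = 0
f(0) = 1

1


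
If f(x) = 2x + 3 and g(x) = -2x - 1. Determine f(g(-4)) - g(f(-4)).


f(g(-4)) = 17
g(f(-4)) = 9
Difference = 8

8


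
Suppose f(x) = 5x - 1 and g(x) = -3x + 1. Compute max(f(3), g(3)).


f(3) = 14
g(3) = -8
max = 14

14


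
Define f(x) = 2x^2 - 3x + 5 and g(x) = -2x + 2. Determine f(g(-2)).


59


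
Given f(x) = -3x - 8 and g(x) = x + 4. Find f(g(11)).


-53


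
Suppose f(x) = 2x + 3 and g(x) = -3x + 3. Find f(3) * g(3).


-54


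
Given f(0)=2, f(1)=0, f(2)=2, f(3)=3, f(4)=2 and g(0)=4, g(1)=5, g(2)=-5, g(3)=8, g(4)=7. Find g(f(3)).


f(3) = 3
g(3) = 8

8


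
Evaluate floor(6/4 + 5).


6


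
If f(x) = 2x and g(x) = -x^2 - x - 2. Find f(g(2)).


g(2) = -8
f(-8) = -16

-16


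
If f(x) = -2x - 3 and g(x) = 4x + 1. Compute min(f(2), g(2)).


f(2) = -7
g(2) = 9
min = -7

-7


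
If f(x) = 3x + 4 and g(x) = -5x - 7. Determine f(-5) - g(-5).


f(-5) = -11
g(-5) = 18
Difference = -29

-29


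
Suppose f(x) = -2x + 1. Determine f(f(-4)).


f(-4) = 9
f(9) = -17

-17


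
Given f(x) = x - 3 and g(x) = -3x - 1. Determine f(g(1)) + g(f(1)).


f(g(1)) = -7
g(f(1)) = 5
Sum = -2

-2


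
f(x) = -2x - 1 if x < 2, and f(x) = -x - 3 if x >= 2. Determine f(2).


2 satisfies x >= 2
f(2) = -5

-5


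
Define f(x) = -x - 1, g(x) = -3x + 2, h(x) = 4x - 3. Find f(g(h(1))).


h(1) = 1
g(1) = -1
f(-1) = 0

0


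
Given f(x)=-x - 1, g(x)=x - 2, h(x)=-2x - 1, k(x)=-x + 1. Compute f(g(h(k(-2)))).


k(-2) = 3
h(3) = -7
g(-7) = -9
f(-9) = 8

8


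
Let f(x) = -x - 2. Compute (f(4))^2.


f(4) = -6
(-6)^2 = 36

36


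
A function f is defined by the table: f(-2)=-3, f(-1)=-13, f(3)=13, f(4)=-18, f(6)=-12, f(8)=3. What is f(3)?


Reading from the table at x = 3

13


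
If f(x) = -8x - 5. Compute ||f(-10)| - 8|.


f(-10) = 75
|75| = 75
|75 - 8| = 67

67


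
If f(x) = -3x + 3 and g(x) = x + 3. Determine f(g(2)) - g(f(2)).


f(g(2)) = -12
g(f(2)) = 0
Difference = -12

-12


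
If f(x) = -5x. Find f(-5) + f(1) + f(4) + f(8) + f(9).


f(-5) = 25
f(1) = -5
f(4) = -20
f(8) = -40
f(9) = -45
Sum = -85

-85


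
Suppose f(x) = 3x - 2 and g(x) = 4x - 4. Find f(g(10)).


106


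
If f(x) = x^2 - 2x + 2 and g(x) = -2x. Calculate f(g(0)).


2


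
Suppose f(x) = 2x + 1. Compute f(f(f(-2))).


f(-2) = -3
f(-3) = -5
f(-5) = -9

-9


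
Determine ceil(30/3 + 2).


30/3 = 10
10 + 2 = 12
ceil(12) = 12

12


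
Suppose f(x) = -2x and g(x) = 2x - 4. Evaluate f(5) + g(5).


f(5) = -10
g(5) = 6
Sum = -4

-4


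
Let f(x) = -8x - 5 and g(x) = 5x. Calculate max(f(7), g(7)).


f(7) = -61
g(7) = 35
max = 35

35


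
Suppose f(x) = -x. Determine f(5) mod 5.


f(5) = -5
-5 mod 5 = 0

0


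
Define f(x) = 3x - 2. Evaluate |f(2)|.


f(2) = 4
|4| = 4

4


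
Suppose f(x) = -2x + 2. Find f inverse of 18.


Solve -2x + 2 = 18
x = (18 - 2) / (-2) = -8

-8


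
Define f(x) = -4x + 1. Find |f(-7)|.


f(-7) = 29
|29| = 29

29


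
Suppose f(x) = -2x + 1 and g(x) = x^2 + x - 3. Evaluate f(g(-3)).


g(-3) = 3
f(3) = -5

-5


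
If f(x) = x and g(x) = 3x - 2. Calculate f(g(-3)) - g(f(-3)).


0


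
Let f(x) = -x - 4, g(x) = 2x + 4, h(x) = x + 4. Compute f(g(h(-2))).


h(-2) = 2
g(2) = 8
f(8) = -12

-12


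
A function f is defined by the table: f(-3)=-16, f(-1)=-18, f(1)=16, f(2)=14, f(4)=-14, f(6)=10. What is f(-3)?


Reading from the table at x = -3

-16


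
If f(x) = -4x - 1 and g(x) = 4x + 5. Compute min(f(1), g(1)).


f(1) = -5
g(1) = 9
min = -5

-5


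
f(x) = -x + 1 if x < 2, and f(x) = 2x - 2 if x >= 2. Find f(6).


10


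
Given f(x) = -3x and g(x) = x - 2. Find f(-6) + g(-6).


f(-6) = 18
g(-6) = -8
Sum = 10

10


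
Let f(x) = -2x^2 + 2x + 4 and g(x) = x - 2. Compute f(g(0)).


-8


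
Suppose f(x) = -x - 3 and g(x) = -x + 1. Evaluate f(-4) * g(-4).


f(-4) = 1
g(-4) = 5
Product = 5

5


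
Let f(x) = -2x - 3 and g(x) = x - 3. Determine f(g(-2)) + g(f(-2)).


f(g(-2)) = 7
g(f(-2)) = -2
Sum = 5

5


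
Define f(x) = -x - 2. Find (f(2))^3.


f(2) = -4
(-4)^3 = -64

-64


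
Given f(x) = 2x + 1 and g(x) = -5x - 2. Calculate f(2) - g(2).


17


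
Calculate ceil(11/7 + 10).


11/7 = 1.5714
1.5714 + 10 = 11.5714
ceil(11.5714) = 12

12


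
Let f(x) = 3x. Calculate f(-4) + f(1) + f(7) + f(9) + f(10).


f(-4) = -12
f(1) = 3
f(7) = 21
f(9) = 27
f(10) = 30
Sum = 69

69


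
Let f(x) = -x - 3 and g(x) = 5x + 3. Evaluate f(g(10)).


g(10) = 53
f(53) = -56

-56


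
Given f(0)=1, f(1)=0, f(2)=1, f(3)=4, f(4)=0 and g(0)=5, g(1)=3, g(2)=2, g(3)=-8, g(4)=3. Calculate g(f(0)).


f(0) = 1
g(1) = 3

3


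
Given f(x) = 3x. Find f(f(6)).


54


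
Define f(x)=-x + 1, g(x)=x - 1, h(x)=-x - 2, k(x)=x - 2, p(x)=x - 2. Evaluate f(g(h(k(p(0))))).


p(0) = -2
k(-2) = -4
h(-4) = 2
g(2) = 1
f(1) = 0

0


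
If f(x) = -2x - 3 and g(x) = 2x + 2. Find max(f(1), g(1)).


f(1) = -5
g(1) = 4
max = 4

4


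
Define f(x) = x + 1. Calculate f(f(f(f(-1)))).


f(-1) = 0
f(0) = 1
f(1) = 2
f(2) = 3

3


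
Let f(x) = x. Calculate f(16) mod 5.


f(16) = 16
16 mod 5 = 1

1


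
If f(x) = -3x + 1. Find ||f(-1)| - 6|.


f(-1) = 4
|4| = 4
|4 - 6| = 2

2


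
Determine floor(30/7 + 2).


30/7 = 4.2857
4.2857 + 2 = 6.2857
floor(6.2857) = 6

6


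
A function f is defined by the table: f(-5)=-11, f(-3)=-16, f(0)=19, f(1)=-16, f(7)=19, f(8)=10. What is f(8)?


Reading from the table at x = 8

10


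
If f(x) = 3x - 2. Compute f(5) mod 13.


f(5) = 13
13 mod 13 = 0

0


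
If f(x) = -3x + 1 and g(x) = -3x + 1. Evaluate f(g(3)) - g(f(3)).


0


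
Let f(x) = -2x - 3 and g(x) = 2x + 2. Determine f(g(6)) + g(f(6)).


f(g(6)) = -31
g(f(6)) = -28
Sum = -59

-59


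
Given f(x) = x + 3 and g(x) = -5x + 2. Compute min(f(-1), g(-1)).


f(-1) = 2
g(-1) = 7
min = 2

2


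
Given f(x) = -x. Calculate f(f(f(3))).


f(3) = -3
f(-3) = 3
f(3) = -3

-3


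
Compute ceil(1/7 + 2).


1/7 = 0.1429
0.1429 + 2 = 2.1429
ceil(2.1429) = 3

3


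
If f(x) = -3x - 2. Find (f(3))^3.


f(3) = -11
(-11)^3 = -1331

-1331


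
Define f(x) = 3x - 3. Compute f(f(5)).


f(5) = 12
f(12) = 33

33


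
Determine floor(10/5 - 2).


10/5 = 2
2 - 2 = 0
floor(0) = 0

0


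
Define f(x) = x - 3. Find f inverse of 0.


Solve x - 3 = 0
x = (0 + 3) / 1 = 3

3


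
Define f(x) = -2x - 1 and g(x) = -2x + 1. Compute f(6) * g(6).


f(6) = -13
g(6) = -11
Product = 143

143


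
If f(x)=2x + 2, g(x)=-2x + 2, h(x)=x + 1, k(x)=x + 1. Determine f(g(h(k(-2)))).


k(-2) = -1
h(-1) = 0
g(0) = 2
f(2) = 6

6


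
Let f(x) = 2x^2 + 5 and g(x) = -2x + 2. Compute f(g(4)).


g(4) = -6
f(-6) = 2*(-6)^2 + 5 = 77

77


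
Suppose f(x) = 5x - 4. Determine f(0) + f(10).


f(0) = -4
f(10) = 46
Sum = 42

42


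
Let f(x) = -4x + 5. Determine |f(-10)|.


45


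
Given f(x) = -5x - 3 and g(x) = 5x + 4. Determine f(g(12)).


g(12) = 64
f(64) = -323

-323


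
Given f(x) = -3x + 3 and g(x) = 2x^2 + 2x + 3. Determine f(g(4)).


g(4) = 43
f(43) = -126

-126


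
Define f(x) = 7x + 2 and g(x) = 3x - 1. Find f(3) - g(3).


15


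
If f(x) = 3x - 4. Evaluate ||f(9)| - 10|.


f(9) = 23
|23| = 23
|23 - 10| = 13

13


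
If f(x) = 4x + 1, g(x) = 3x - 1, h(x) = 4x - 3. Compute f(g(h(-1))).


h(-1) = -7
g(-7) = -22
f(-22) = -87

-87


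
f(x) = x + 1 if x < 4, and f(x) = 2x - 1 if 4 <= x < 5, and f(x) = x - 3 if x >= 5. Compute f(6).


6 satisfies x >= 5
f(6) = 3

3


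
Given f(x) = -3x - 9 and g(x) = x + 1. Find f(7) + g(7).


f(7) = -30
g(7) = 8
Sum = -22

-22


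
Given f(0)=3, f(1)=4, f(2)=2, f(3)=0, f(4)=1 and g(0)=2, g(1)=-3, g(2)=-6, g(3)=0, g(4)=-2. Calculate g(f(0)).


f(0) = 3
g(3) = 0

0


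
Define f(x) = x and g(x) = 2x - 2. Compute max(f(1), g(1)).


f(1) = 1
g(1) = 0
max = 1

1


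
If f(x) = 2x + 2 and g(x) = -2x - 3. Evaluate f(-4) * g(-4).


-30


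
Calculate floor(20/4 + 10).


20/4 = 5
5 + 10 = 15
floor(15) = 15

15


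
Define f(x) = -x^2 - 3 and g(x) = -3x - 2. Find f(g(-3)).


g(-3) = 7
f(7) = (-1)*(7)^2 - 3 = -52

-52


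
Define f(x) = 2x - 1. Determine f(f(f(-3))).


f(-3) = -7
f(-7) = -15
f(-15) = -31

-31


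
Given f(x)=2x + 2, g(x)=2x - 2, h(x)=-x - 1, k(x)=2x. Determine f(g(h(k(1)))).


k(1) = 2
h(2) = -3
g(-3) = -8
f(-8) = -14

-14


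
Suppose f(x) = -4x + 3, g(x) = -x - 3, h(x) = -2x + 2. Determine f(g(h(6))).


-25


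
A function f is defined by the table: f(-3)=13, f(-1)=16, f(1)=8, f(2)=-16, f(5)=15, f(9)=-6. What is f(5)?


Reading from the table at x = 5

15


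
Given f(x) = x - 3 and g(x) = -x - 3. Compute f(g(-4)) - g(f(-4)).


f(g(-4)) = -2
g(f(-4)) = 4
Difference = -6

-6


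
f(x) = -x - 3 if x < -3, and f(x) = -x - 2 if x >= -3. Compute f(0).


0 satisfies x >= -3
f(0) = -2

-2


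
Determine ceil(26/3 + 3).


26/3 = 8.6667
8.6667 + 3 = 11.6667
ceil(11.6667) = 12

12


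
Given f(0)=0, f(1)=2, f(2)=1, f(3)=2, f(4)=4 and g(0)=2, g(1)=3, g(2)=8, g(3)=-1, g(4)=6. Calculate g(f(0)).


f(0) = 0
g(0) = 2

2


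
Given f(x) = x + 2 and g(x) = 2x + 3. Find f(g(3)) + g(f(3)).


24


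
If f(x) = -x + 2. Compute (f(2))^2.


0


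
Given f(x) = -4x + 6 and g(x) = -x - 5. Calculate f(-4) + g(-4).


f(-4) = 22
g(-4) = -1
Sum = 21

21


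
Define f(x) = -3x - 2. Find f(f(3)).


f(3) = -11
f(-11) = 31

31


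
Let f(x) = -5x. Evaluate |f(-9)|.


45


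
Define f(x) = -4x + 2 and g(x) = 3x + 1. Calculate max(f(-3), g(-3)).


f(-3) = 14
g(-3) = -8
max = 14

14


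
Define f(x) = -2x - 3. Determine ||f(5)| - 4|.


f(5) = -13
|-13| = 13
|13 - 4| = 9

9


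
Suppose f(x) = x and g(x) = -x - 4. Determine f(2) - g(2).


f(2) = 2
g(2) = -6
Difference = 8

8


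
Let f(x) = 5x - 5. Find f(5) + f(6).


f(5) = 20
f(6) = 25
Sum = 45

45


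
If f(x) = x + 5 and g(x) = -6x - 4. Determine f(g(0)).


g(0) = -4
f(-4) = 1

1


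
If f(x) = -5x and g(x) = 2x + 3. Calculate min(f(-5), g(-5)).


f(-5) = 25
g(-5) = -7
min = -7

-7


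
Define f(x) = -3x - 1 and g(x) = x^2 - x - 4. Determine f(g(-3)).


g(-3) = 8
f(8) = -25

-25


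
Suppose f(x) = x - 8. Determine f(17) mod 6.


f(17) = 9
9 mod 6 = 3

3


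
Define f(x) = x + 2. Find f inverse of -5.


Solve x + 2 = -5
x = (-5 - 2) / 1 = -7

-7


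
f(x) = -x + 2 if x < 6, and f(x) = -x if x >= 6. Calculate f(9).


9 satisfies x >= 6
f(9) = -9

-9


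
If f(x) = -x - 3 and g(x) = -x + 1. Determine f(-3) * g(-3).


f(-3) = 0
g(-3) = 4
Product = 0

0


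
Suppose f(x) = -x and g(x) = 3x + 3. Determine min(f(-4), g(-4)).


f(-4) = 4
g(-4) = -9
min = -9

-9


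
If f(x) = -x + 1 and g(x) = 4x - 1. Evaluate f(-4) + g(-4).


f(-4) = 5
g(-4) = -17
Sum = -12

-12


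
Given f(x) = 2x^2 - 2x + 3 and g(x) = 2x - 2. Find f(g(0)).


g(0) = -2
f(-2) = 2*(-2)^2 - 2*(-2) + 3 = 15

15


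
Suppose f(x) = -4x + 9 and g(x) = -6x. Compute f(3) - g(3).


f(3) = -3
g(3) = -18
Difference = 15

15


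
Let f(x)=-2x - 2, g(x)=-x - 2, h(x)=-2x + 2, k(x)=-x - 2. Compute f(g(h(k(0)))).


k(0) = -2
h(-2) = 6
g(6) = -8
f(-8) = 14

14


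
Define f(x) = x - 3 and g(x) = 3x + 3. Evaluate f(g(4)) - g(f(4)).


f(g(4)) = 12
g(f(4)) = 6
Difference = 6

6


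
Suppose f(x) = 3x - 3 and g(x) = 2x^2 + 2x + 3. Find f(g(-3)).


g(-3) = 15
f(15) = 42

42


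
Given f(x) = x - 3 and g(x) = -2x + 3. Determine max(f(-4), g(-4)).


f(-4) = -7
g(-4) = 11
max = 11

11


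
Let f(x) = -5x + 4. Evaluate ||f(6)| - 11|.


15


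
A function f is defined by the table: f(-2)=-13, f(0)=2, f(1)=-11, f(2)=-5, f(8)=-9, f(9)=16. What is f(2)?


Reading from the table at x = 2

-5


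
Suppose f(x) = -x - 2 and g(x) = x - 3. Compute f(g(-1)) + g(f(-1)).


f(g(-1)) = 2
g(f(-1)) = -4
Sum = -2

-2


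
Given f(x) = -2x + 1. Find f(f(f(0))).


f(0) = 1
f(1) = -1
f(-1) = 3

3


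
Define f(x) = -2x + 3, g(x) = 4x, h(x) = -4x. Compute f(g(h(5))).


h(5) = -20
g(-20) = -80
f(-80) = 163

163


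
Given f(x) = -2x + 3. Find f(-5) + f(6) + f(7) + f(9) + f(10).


f(-5) = 13
f(6) = -9
f(7) = -11
f(9) = -15
f(10) = -17
Sum = -39

-39


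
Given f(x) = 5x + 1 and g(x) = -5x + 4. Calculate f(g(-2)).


71


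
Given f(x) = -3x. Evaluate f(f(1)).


f(1) = -3
f(-3) = 9

9


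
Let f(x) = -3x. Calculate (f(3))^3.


f(3) = -9
(-9)^3 = -729

-729


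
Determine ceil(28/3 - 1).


28/3 = 9.3333
9.3333 - 1 = 8.3333
ceil(8.3333) = 9

9


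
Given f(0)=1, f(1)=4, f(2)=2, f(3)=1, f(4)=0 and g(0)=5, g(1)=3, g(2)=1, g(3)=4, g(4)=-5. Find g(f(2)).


f(2) = 2
g(2) = 1

1


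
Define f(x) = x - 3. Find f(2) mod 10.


9


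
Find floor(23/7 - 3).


23/7 = 3.2857
3.2857 - 3 = 0.2857
floor(0.2857) = 0

0


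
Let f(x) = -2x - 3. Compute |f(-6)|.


9


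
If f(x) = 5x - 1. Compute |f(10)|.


f(10) = 49
|49| = 49

49


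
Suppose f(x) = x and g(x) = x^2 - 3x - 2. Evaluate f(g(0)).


g(0) = -2
f(-2) = -2

-2


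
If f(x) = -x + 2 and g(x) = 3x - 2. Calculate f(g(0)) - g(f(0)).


f(g(0)) = 4
g(f(0)) = 4
Difference = 0

0


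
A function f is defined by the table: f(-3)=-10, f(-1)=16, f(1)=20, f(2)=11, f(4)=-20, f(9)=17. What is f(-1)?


Reading from the table at x = -1

16


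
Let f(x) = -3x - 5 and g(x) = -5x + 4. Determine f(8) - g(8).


f(8) = -29
g(8) = -36
Difference = 7

7


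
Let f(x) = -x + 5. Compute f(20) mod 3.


0


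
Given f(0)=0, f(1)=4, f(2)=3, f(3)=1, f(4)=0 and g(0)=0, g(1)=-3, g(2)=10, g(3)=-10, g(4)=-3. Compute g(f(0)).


f(0) = 0
g(0) = 0

0


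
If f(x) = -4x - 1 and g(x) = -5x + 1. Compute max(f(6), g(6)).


f(6) = -25
g(6) = -29
max = -25

-25


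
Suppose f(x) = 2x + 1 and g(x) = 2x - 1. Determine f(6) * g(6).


143


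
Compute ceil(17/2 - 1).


17/2 = 8.5
8.5 - 1 = 7.5
ceil(7.5) = 8

8


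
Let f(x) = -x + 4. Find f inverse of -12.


Solve -x + 4 = -12
x = (-12 - 4) / (-1) = 16

16


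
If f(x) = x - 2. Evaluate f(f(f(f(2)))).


f(2) = 0
f(0) = -2
f(-2) = -4
f(-4) = -6

-6


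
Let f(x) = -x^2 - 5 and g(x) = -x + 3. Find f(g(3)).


-5


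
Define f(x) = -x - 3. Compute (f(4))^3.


f(4) = -7
(-7)^3 = -343

-343


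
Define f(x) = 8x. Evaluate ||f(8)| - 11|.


f(8) = 64
|64| = 64
|64 - 11| = 53

53


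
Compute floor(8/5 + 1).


8/5 = 1.6
1.6 + 1 = 2.6
floor(2.6) = 2

2


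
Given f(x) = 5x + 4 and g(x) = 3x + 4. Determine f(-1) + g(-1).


f(-1) = -1
g(-1) = 1
Sum = 0

0


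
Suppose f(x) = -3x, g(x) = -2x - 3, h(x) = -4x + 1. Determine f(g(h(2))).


h(2) = -7
g(-7) = 11
f(11) = -33

-33


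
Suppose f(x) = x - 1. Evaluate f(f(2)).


f(2) = 1
f(1) = 0

0


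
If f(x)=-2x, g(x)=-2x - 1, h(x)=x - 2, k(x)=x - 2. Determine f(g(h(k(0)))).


k(0) = -2
h(-2) = -4
g(-4) = 7
f(7) = -14

-14


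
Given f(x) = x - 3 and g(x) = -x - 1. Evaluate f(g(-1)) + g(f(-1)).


f(g(-1)) = -3
g(f(-1)) = 3
Sum = 0

0


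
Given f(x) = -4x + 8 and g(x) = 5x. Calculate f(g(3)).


g(3) = 15
f(15) = -52

-52


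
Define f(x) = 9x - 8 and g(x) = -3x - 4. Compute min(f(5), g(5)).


f(5) = 37
g(5) = -19
min = -19

-19


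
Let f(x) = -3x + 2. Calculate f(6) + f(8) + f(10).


f(6) = -16
f(8) = -22
f(10) = -28
Sum = -66

-66


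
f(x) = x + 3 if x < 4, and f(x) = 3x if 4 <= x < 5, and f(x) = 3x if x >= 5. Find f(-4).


-4 satisfies x < 4
f(-4) = -1

-1


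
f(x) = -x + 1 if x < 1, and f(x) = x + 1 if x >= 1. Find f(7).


7 satisfies x >= 1
f(7) = 8

8


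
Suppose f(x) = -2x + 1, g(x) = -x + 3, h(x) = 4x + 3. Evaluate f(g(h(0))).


h(0) = 3
g(3) = 0
f(0) = 1

1


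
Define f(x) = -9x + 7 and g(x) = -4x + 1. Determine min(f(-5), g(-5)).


f(-5) = 52
g(-5) = 21
min = 21

21


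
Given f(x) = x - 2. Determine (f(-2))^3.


f(-2) = -4
(-4)^3 = -64

-64


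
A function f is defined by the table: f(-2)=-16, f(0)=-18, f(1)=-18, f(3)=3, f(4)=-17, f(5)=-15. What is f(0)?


Reading from the table at x = 0

-18


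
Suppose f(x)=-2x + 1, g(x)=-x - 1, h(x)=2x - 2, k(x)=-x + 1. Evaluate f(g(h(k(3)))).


k(3) = -2
h(-2) = -6
g(-6) = 5
f(5) = -9

-9


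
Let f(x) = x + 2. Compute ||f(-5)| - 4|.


f(-5) = -3
|-3| = 3
|3 - 4| = 1

1


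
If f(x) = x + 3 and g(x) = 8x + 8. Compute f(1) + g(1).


f(1) = 4
g(1) = 16
Sum = 20

20


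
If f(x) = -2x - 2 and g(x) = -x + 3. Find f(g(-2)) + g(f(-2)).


f(g(-2)) = -12
g(f(-2)) = 1
Sum = -11

-11


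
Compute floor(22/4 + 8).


22/4 = 5.5
5.5 + 8 = 13.5
floor(13.5) = 13

13


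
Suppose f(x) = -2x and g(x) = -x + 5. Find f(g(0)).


g(0) = 5
f(5) = -10

-10


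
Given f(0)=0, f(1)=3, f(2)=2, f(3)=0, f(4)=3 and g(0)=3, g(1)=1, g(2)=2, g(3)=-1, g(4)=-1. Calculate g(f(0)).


f(0) = 0
g(0) = 3

3


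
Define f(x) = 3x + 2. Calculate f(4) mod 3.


f(4) = 14
14 mod 3 = 2

2


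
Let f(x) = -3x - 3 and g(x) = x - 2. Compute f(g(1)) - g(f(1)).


f(g(1)) = 0
g(f(1)) = -8
Difference = 8

8


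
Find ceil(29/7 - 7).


-2


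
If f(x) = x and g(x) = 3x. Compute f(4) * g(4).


f(4) = 4
g(4) = 12
Product = 48

48


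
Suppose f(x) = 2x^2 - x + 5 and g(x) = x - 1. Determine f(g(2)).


g(2) = 1
f(1) = 2*(1)^2 - 1*(1) + 5 = 6

6


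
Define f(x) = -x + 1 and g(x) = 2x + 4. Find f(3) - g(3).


f(3) = -2
g(3) = 10
Difference = -12

-12


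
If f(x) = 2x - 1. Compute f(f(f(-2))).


f(-2) = -5
f(-5) = -11
f(-11) = -23

-23


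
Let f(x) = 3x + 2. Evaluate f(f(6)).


f(6) = 20
f(20) = 62

62


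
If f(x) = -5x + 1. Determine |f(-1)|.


f(-1) = 6
|6| = 6

6


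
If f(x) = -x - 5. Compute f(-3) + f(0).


f(-3) = -2
f(0) = -5
Sum = -7

-7


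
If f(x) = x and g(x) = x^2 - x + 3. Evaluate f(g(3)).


g(3) = 9
f(9) = 9

9


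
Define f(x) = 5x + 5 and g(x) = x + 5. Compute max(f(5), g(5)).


f(5) = 30
g(5) = 10
max = 30

30


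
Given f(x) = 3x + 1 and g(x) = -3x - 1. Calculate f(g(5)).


g(5) = -16
f(-16) = -47

-47


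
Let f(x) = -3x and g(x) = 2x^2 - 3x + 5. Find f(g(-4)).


-147


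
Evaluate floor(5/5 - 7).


5/5 = 1
1 - 7 = -6
floor(-6) = -6

-6


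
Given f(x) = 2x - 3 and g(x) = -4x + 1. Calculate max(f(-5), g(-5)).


f(-5) = -13
g(-5) = 21
max = 21

21


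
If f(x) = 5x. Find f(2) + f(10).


f(2) = 10
f(10) = 50
Sum = 60

60


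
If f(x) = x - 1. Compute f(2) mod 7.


f(2) = 1
1 mod 7 = 1

1


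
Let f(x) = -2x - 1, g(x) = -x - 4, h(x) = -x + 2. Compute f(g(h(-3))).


h(-3) = 5
g(5) = -9
f(-9) = 17

17


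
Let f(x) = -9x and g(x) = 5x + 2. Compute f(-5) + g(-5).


f(-5) = 45
g(-5) = -23
Sum = 22

22


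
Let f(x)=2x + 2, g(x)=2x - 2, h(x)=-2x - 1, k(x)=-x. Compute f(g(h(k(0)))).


k(0) = 0
h(0) = -1
g(-1) = -4
f(-4) = -6

-6


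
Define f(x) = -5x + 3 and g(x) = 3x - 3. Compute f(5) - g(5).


f(5) = -22
g(5) = 12
Difference = -34

-34


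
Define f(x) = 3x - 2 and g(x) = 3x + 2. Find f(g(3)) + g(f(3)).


54


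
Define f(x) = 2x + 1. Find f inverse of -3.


Solve 2x + 1 = -3
x = (-3 - 1) / 2 = -2

-2


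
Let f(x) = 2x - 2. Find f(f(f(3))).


f(3) = 4
f(4) = 6
f(6) = 10

10


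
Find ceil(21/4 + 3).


21/4 = 5.25
5.25 + 3 = 8.25
ceil(8.25) = 9

9


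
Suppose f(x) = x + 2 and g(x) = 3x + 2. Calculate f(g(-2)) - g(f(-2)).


f(g(-2)) = -2
g(f(-2)) = 2
Difference = -4

-4


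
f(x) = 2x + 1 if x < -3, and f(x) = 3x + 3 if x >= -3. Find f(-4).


-4 satisfies x < -3
f(-4) = -7

-7


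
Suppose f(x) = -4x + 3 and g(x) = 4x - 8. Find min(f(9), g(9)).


f(9) = -33
g(9) = 28
min = -33

-33


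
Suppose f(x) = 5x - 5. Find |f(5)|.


f(5) = 20
|20| = 20

20


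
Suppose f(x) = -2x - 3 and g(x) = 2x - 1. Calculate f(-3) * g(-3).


f(-3) = 3
g(-3) = -7
Product = -21

-21


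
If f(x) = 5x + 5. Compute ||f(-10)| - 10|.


f(-10) = -45
|-45| = 45
|45 - 10| = 35

35


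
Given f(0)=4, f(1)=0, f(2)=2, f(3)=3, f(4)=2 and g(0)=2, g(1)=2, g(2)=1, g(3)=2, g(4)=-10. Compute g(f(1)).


f(1) = 0
g(0) = 2

2


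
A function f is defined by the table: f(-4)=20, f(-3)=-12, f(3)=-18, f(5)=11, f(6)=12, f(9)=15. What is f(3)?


Reading from the table at x = 3

-18


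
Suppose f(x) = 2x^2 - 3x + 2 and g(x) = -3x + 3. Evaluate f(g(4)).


g(4) = -9
f(-9) = 2*(-9)^2 - 3*(-9) + 2 = 191

191


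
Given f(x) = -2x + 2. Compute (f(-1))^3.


f(-1) = 4
(4)^3 = 64

64


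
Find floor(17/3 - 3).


17/3 = 5.6667
5.6667 - 3 = 2.6667
floor(2.6667) = 2

2


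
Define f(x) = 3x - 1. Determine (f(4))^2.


121


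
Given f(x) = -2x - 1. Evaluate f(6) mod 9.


f(6) = -13
-13 mod 9 = 5

5


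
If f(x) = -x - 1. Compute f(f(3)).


f(3) = -4
f(-4) = 3

3


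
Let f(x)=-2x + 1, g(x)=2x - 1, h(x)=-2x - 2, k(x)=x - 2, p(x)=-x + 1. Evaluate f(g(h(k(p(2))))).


p(2) = -1
k(-1) = -3
h(-3) = 4
g(4) = 7
f(7) = -13

-13


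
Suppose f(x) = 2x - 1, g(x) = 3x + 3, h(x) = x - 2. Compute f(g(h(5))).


h(5) = 3
g(3) = 12
f(12) = 23

23


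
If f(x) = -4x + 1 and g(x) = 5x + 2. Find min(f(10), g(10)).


f(10) = -39
g(10) = 52
min = -39

-39


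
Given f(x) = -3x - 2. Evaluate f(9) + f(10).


f(9) = -29
f(10) = -32
Sum = -61

-61


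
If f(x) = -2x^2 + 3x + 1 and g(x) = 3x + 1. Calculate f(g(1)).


g(1) = 4
f(4) = (-2)*(4)^2 + 3*(4) + 1 = -19

-19


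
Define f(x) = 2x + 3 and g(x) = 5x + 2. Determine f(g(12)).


g(12) = 62
f(62) = 127

127


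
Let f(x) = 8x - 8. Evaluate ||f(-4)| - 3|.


f(-4) = -40
|-40| = 40
|40 - 3| = 37

37


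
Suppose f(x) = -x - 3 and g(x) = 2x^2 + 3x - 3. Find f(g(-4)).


g(-4) = 17
f(17) = -20

-20


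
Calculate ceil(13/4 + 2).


13/4 = 3.25
3.25 + 2 = 5.25
ceil(5.25) = 6

6


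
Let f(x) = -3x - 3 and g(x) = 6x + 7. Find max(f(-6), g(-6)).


15


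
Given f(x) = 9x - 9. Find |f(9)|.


f(9) = 72
|72| = 72

72


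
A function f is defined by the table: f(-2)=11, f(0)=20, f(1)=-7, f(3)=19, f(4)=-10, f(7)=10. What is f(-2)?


Reading from the table at x = -2

11


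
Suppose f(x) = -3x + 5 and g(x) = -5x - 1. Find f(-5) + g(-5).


f(-5) = 20
g(-5) = 24
Sum = 44

44


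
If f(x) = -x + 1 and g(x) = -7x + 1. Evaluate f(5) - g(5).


f(5) = -4
g(5) = -34
Difference = 30

30


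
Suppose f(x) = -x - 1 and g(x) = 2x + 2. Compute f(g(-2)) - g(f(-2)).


f(g(-2)) = 1
g(f(-2)) = 4
Difference = -3

-3


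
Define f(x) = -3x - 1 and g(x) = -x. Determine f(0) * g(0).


f(0) = -1
g(0) = 0
Product = 0

0


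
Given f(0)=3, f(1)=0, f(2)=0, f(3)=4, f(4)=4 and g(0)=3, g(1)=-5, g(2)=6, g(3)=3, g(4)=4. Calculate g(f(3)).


f(3) = 4
g(4) = 4

4


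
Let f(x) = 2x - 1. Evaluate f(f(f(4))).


25


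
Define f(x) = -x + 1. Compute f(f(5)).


f(5) = -4
f(-4) = 5

5


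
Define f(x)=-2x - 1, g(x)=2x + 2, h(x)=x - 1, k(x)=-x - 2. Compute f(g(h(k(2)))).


k(2) = -4
h(-4) = -5
g(-5) = -8
f(-8) = 15

15


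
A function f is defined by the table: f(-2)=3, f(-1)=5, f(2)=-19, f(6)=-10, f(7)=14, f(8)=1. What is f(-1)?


Reading from the table at x = -1

5


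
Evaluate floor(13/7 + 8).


13/7 = 1.8571
1.8571 + 8 = 9.8571
floor(9.8571) = 9

9


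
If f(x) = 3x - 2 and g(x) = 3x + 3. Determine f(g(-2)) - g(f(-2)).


f(g(-2)) = -11
g(f(-2)) = -21
Difference = 10

10


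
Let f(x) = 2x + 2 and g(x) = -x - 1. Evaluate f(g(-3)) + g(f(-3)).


9


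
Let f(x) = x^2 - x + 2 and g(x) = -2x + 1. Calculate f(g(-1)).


g(-1) = 3
f(3) = 1*(3)^2 - 1*(3) + 2 = 8

8


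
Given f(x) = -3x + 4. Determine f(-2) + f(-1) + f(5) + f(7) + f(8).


f(-2) = 10
f(-1) = 7
f(5) = -11
f(7) = -17
f(8) = -20
Sum = -31

-31


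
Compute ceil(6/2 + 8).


6/2 = 3
3 + 8 = 11
ceil(11) = 11

11


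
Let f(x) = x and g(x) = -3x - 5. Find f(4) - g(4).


f(4) = 4
g(4) = -17
Difference = 21

21


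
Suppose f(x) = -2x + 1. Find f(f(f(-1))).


11


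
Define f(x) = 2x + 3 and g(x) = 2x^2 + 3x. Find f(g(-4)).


g(-4) = 20
f(20) = 43

43


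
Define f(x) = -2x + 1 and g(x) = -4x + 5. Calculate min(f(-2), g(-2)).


f(-2) = 5
g(-2) = 13
min = 5

5


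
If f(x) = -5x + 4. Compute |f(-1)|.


f(-1) = 9
|9| = 9

9


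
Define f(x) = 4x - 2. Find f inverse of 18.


Solve 4x - 2 = 18
x = (18 + 2) / 4 = 5

5
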